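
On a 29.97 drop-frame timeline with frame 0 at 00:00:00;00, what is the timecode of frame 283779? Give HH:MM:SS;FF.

02:37:48;23

Each 10-minute DF block holds 10 × 60 × 30 − 9 × 2 = 17982 frames. 283779 ÷ 17982 → 15 full blocks, remainder 14049.
Within the partial block the first minute is 1800 frames and each further minute 1798, so 7 further minute boundaries passed. Total skipped labels = 18 × 15 + 2 × 7 = 284.
Non-drop label index = 283779 + 284 = 284063; at 30 labels/s that is 02:37:48:23, i.e. DF 02:37:48;23.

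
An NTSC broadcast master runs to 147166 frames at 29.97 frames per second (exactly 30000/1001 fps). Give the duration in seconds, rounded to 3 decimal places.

Running time = 147166 × 1001/30000 = 73656583/15000 s ≈ 4910.439 s.

4910.439 seconds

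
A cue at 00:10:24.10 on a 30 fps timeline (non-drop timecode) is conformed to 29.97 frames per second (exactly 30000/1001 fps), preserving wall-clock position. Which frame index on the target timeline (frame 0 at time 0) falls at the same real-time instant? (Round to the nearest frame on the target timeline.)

Source frame index: (0×3600 + 10×60 + 24) × 30 + 10 = 18730.
Real time: 18730 / (30) = 1873/3 s.
Target frame: (1873/3) × (30000/1001) = 18730000/1001 ≈ 18711.289 → 18711.

frame 18711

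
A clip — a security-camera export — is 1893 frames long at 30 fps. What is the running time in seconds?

Running time = 1893 / (30) = 63.1 s.

63.1 seconds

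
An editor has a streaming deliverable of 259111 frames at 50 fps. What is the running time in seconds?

5182.22 seconds

Running time = 259111 / (50) = 5182.22 s.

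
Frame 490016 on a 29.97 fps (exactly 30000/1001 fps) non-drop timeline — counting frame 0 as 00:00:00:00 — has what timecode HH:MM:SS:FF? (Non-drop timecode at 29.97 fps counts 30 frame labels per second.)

04:32:13:26

490016 ÷ 30 = 16333 full seconds, remainder 26 frames.
16333 s = 4 h 32 min 13 s.
Timecode: 04:32:13:26.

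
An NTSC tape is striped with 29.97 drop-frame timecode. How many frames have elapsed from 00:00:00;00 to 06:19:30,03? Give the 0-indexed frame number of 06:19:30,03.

682419

As if non-drop at 30 labels/s: (6 × 3600 + 19 × 60 + 30) × 30 + 3 = 683103.
Minute boundaries passed: 379; those not divisible by 10: 379 − 37 = 342; dropped labels = 2 × 342 = 684.
Actual frame index = 683103 − 684 = 682419.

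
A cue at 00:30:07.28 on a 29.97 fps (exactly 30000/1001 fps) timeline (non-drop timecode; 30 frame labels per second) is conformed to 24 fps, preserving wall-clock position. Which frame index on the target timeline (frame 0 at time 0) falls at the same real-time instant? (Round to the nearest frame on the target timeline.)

Source frame index: (0×3600 + 30×60 + 7) × 30 + 28 = 54238.
Real time: 54238 / (30000/1001) = 27146119/15000 s.
Target frame: (27146119/15000) × (24) = 27146119/625 ≈ 43433.790 → 43434.

frame 43434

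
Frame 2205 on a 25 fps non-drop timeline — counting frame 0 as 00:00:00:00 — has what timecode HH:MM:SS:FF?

00:01:28:05

2205 ÷ 25 = 88 full seconds, remainder 5 frames.
88 s = 0 h 1 min 28 s.
Timecode: 00:01:28:05.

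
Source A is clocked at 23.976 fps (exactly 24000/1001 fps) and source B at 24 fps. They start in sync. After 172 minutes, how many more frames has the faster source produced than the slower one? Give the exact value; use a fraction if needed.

172 min = 10320 s.
A emits 24000/1001 × 10320 = 247680000/1001 frames; B emits 24 × 10320 = 247680.
Difference = 247680/1001 frames (≈ 247.4326); B is ahead of A.

247680/1001 frames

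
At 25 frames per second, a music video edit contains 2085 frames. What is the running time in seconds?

83.4 seconds

Running time = 2085 / (25) = 83.4 s.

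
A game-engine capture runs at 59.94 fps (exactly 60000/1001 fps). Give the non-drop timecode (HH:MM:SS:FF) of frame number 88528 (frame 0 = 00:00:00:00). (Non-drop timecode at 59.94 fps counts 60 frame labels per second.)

00:24:35:28

88528 ÷ 60 = 1475 full seconds, remainder 28 frames.
1475 s = 0 h 24 min 35 s.
Timecode: 00:24:35:28.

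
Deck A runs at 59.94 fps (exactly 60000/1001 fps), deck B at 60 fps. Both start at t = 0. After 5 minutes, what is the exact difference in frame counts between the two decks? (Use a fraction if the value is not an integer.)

18000/1001 frames

5 min = 300 s.
A emits 60000/1001 × 300 = 18000000/1001 frames; B emits 60 × 300 = 18000.
Difference = 18000/1001 frames (≈ 17.9820); B is ahead of A.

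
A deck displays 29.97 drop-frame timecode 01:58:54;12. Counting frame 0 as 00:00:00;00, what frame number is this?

213818

Complete 10-minute blocks: 11, each 17982 frames → 197802.
Remaining 8 whole minutes in the current block: 1800 + 7 × 1798 = 14386 frames.
Within the current minute: 54 × 30 + 12 − 2 = 1630 (labels ;00/;01 skipped at this minute). Total = 197802 + 14386 + 1630 = 213818.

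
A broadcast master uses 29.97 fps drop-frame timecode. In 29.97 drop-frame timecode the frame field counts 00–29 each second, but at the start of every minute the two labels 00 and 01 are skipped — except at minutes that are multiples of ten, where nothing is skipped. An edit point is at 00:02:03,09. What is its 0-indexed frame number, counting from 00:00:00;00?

3695

Complete 10-minute blocks: 0, each 17982 frames → 0.
Remaining 2 whole minutes in the current block: 1800 + 1 × 1798 = 3598 frames.
Within the current minute: 3 × 30 + 9 − 2 = 97 (labels ;00/;01 skipped at this minute). Total = 0 + 3598 + 97 = 3695.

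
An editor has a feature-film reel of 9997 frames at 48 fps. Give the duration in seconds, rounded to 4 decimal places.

Running time = 9997 × 1/48 = 9997/48 s ≈ 208.2708 s.

208.2708 seconds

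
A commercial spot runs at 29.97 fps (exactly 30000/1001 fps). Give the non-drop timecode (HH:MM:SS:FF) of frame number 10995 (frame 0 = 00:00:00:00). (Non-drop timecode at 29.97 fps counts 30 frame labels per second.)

00:06:06:15

10995 ÷ 30 = 366 full seconds, remainder 15 frames.
366 s = 0 h 6 min 6 s.
Timecode: 00:06:06:15.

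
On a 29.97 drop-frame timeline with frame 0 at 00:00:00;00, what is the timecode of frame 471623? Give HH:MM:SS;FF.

04:22:16;15

Ten DF minutes hold 17982 frames, so frame 471623 lies in block 26 (frames 467532–485513) with 4091 frames into that block.
The block's first minute is 1800 frames and the rest 1798 each; 4091 frames reaches minute 2, so 26 × 18 + 2 × 2 = 472 labels have been skipped so far.
Adding those back, label number 471623 + 472 = 472095 at 30 labels/s is 15736 s + 15 f = 4 h 22 min 16 s frame 15, i.e. 04:22:16;15.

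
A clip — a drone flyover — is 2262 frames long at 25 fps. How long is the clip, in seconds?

Running time = 2262 / (25) = 90.48 s.

90.48 seconds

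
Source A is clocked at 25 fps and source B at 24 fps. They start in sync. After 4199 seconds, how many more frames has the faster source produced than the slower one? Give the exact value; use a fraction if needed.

A emits 25 × 4199 = 104975 frames; B emits 24 × 4199 = 100776.
Difference = 4199 frames; B is behind A.

4199 frames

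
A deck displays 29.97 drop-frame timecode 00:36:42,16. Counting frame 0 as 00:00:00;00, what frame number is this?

As if non-drop at 30 labels/s: (0 × 3600 + 36 × 60 + 42) × 30 + 16 = 66076.
Minute boundaries passed: 36; those not divisible by 10: 36 − 3 = 33; dropped labels = 2 × 33 = 66.
Actual frame index = 66076 − 66 = 66010.

66010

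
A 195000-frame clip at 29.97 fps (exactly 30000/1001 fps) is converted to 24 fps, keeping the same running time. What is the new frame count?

Target frames = source frames × (target rate / source rate) = 195000 × (24)/(30000/1001) = 195000 × 1001/1250 = 156156.

156156 frames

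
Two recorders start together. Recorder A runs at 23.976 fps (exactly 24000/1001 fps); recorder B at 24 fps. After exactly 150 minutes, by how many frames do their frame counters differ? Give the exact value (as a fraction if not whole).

216000/1001 frames

150 min = 9000 s.
A emits 24000/1001 × 9000 = 216000000/1001 frames; B emits 24 × 9000 = 216000.
Difference = 216000/1001 frames (≈ 215.7842); B is ahead of A.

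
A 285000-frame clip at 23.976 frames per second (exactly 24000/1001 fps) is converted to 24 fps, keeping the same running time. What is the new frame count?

Target frames = source frames × (target rate / source rate) = 285000 × (24)/(24000/1001) = 285000 × 1001/1000 = 285285.

285285 frames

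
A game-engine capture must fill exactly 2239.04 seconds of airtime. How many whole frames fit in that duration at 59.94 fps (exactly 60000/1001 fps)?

Frames = 2239.04 × 60000/1001 = 134342400/1001 ≈ 134208.1918.
Complete frames: 134208.

134208 frames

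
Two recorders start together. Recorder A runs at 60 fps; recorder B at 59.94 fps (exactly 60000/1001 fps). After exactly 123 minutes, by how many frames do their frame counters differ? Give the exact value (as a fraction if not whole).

123 min = 7380 s.
A emits 60 × 7380 = 442800 frames; B emits 60000/1001 × 7380 = 442800000/1001.
Difference = 442800/1001 frames (≈ 442.3576); B is behind A.

442800/1001 frames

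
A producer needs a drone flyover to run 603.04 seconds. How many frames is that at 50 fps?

Frames = 603.04 × 50 = 30152.

30152 frames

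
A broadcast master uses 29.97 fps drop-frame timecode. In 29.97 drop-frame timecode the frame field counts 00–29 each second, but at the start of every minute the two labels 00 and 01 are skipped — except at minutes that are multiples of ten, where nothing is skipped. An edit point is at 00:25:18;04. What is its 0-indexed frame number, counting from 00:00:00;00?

Complete 10-minute blocks: 2, each 17982 frames → 35964.
Remaining 5 whole minutes in the current block: 1800 + 4 × 1798 = 8992 frames.
Within the current minute: 18 × 30 + 4 − 2 = 542 (labels ;00/;01 skipped at this minute). Total = 35964 + 8992 + 542 = 45498.

45498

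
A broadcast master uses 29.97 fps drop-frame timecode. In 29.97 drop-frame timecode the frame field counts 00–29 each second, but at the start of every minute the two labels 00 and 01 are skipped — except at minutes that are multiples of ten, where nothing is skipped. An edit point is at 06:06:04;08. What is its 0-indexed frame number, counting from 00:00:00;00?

658268

Complete 10-minute blocks: 36, each 17982 frames → 647352.
Remaining 6 whole minutes in the current block: 1800 + 5 × 1798 = 10790 frames.
Within the current minute: 4 × 30 + 8 − 2 = 126 (labels ;00/;01 skipped at this minute). Total = 647352 + 10790 + 126 = 658268.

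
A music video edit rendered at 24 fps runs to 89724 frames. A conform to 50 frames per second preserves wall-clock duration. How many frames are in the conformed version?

Target frames = source frames × (target rate / source rate) = 89724 × (50)/(24) = 89724 × 25/12 = 186925.

186925 frames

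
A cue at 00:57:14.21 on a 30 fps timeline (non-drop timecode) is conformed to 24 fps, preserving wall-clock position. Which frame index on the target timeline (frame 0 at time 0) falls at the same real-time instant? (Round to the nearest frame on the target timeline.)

frame 82433

Source frame index: (0×3600 + 57×60 + 14) × 30 + 21 = 103041.
Real time: 103041 / (30) = 34347/10 s.
Target frame: (34347/10) × (24) = 412164/5 ≈ 82432.800 → 82433.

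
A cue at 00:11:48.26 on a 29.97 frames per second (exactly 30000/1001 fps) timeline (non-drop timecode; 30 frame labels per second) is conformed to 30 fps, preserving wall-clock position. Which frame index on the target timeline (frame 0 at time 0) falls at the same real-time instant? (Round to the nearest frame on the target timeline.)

Source frame index: (0×3600 + 11×60 + 48) × 30 + 26 = 21266.
Real time: 21266 / (30000/1001) = 10643633/15000 s.
Target frame: (10643633/15000) × (30) = 10643633/500 ≈ 21287.266 → 21287.

frame 21287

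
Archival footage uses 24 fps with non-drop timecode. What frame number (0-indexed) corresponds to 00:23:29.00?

Total seconds to the label: (0 × 3600 + 23 × 60 + 29) = 1409.
Frame index = 1409 × 24 + 0 = 33816.

frame 33816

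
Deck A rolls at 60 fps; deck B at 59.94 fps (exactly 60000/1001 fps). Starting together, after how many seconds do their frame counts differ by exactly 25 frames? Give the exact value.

5005/12 seconds

The gap grows by |60000/1001 − 60| = 60/1001 frames per second.
Time for a 25-frame gap: 25 ÷ (60/1001) = 5005/12 s.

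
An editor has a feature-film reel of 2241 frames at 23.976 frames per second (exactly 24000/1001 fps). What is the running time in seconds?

Running time = 2241 / (24000/1001) = 93.468375 s.

93.468375 seconds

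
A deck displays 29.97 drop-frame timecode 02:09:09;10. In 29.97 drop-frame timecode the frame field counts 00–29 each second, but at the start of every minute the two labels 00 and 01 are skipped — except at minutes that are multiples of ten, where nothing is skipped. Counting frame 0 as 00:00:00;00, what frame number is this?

232246

As if non-drop at 30 labels/s: (2 × 3600 + 9 × 60 + 9) × 30 + 10 = 232480.
Minute boundaries passed: 129; those not divisible by 10: 129 − 12 = 117; dropped labels = 2 × 117 = 234.
Actual frame index = 232480 − 234 = 232246.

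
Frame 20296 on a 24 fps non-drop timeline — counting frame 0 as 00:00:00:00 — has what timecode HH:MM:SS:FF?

20296 ÷ 24 = 845 full seconds, remainder 16 frames.
845 s = 0 h 14 min 5 s.
Timecode: 00:14:05:16.

00:14:05:16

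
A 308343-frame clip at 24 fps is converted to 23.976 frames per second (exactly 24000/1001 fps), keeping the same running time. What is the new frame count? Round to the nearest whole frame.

308035 frames

Frames at target rate = 308343 × (24000/1001) / (24) = 44049000/143 ≈ 308034.965.
Nearest whole frame: 308035.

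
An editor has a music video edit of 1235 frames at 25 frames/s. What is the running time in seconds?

Running time = 1235 / (25) = 49.4 s.

49.4 seconds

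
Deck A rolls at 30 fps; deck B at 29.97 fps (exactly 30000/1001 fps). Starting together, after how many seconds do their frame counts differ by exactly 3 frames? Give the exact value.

The gap grows by |30000/1001 − 30| = 30/1001 frames per second.
Time for a 3-frame gap: 3 ÷ (30/1001) = 100.1 s.

100.1 seconds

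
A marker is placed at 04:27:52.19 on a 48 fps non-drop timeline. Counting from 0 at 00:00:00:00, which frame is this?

frame 771475

Total seconds to the label: (4 × 3600 + 27 × 60 + 52) = 16072.
Frame index = 16072 × 48 + 19 = 771475.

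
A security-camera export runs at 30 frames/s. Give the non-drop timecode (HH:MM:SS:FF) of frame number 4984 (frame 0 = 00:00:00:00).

00:02:46:04

4984 ÷ 30 = 166 full seconds, remainder 4 frames.
166 s = 0 h 2 min 46 s.
Timecode: 00:02:46:04.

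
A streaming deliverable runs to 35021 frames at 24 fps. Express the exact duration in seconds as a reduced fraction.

Running time = 35021 ÷ (24) = 35021 × 1/24 = 35021/24 s.

35021/24 seconds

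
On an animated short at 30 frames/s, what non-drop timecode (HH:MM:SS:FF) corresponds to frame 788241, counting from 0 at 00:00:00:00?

07:17:54:21

788241 ÷ 30 = 26274 full seconds, remainder 21 frames.
26274 s = 7 h 17 min 54 s.
Timecode: 07:17:54:21.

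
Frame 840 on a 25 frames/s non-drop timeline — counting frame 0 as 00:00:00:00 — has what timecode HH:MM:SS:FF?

840 ÷ 25 = 33 full seconds, remainder 15 frames.
33 s = 0 h 0 min 33 s.
Timecode: 00:00:33:15.

00:00:33:15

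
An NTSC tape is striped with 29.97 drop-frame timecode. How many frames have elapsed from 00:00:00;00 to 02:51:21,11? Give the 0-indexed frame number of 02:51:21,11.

308133

As if non-drop at 30 labels/s: (2 × 3600 + 51 × 60 + 21) × 30 + 11 = 308441.
Minute boundaries passed: 171; those not divisible by 10: 171 − 17 = 154; dropped labels = 2 × 154 = 308.
Actual frame index = 308441 − 308 = 308133.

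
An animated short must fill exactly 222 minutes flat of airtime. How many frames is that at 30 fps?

222 min = 13320 s.
Frames = 13320 × 30 = 399600.

399600 frames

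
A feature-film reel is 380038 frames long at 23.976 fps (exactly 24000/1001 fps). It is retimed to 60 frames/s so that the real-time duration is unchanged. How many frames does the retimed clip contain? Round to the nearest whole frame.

951045 frames

Frames at target rate = 380038 × (60) / (24000/1001) = 190209019/200 ≈ 951045.095.
Nearest whole frame: 951045.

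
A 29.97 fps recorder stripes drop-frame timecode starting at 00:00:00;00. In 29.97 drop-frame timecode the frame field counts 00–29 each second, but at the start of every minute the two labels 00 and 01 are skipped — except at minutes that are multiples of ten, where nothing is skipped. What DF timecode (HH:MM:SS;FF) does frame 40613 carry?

00:22:35;03

Each 10-minute DF block holds 10 × 60 × 30 − 9 × 2 = 17982 frames. 40613 ÷ 17982 → 2 full blocks, remainder 4649.
Within the partial block the first minute is 1800 frames and each further minute 1798, so 2 further minute boundaries passed. Total skipped labels = 18 × 2 + 2 × 2 = 40.
Non-drop label index = 40613 + 40 = 40653; at 30 labels/s that is 00:22:35:03, i.e. DF 00:22:35;03.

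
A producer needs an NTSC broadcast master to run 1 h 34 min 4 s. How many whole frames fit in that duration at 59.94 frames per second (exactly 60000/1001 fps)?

338301 frames

1 h 34 min 4 s = 5644 s.
Frames = 5644 × 60000/1001 = 338640000/1001 ≈ 338301.6983.
Complete frames: 338301.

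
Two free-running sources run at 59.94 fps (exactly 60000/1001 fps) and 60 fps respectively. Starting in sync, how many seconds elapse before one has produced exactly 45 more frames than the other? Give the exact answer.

750.75 seconds

The gap grows by |60 − 60000/1001| = 60/1001 frames per second.
Time for a 45-frame gap: 45 ÷ (60/1001) = 750.75 s.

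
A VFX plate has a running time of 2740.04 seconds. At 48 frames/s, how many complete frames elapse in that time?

Frames = 2740.04 × 48 = 3288048/25 ≈ 131521.9200.
Complete frames: 131521.

131521 frames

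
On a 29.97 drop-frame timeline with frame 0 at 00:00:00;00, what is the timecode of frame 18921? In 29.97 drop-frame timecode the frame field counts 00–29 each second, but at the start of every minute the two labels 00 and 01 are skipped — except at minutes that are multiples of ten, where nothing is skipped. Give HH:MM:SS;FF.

Each 10-minute DF block holds 10 × 60 × 30 − 9 × 2 = 17982 frames. 18921 ÷ 17982 → 1 full block, remainder 939.
Within the partial block the first minute is 1800 frames and each further minute 1798, so 0 further minute boundaries passed. Total skipped labels = 18 × 1 + 2 × 0 = 18.
Non-drop label index = 18921 + 18 = 18939; at 30 labels/s that is 00:10:31:09, i.e. DF 00:10:31;09.

00:10:31;09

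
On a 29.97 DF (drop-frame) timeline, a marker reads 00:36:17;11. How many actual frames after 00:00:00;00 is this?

65255

As if non-drop at 30 labels/s: (0 × 3600 + 36 × 60 + 17) × 30 + 11 = 65321.
Minute boundaries passed: 36; those not divisible by 10: 36 − 3 = 33; dropped labels = 2 × 33 = 66.
Actual frame index = 65321 − 66 = 65255.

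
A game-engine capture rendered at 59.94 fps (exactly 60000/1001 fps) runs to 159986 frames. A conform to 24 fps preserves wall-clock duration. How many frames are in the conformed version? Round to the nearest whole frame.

64058 frames

Frames at target rate = 159986 × (24) / (60000/1001) = 80072993/1250 ≈ 64058.394.
Nearest whole frame: 64058.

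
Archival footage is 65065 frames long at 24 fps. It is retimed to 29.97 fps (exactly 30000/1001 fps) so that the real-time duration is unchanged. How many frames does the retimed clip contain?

81250 frames

Target frames = source frames × (target rate / source rate) = 65065 × (30000/1001)/(24) = 65065 × 1250/1001 = 81250.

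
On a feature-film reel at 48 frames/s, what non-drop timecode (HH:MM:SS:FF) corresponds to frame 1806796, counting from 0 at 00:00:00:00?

10:27:21:28

1806796 ÷ 48 = 37641 full seconds, remainder 28 frames.
37641 s = 10 h 27 min 21 s.
Timecode: 10:27:21:28.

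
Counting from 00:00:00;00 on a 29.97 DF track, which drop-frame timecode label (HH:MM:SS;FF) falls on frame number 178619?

Ten DF minutes hold 17982 frames, so frame 178619 lies in block 9 (frames 161838–179819) with 16781 frames into that block.
The block's first minute is 1800 frames and the rest 1798 each; 16781 frames reaches minute 9, so 9 × 18 + 9 × 2 = 180 labels have been skipped so far.
Adding those back, label number 178619 + 180 = 178799 at 30 labels/s is 5959 s + 29 f = 1 h 39 min 19 s frame 29, i.e. 01:39:19;29.

01:39:19;29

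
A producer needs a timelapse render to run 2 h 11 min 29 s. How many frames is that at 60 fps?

473340 frames

2 h 11 min 29 s = 7889 s.
Frames = 7889 × 60 = 473340.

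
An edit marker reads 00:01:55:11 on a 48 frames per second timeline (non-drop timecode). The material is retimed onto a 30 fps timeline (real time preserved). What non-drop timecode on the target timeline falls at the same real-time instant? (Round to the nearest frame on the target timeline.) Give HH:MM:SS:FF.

00:01:55:07

Source frame index: (0×3600 + 1×60 + 55) × 48 + 11 = 5531.
Real time: 5531 / (48) = 5531/48 s.
Target frame: (5531/48) × (30) = 27655/8 ≈ 3456.875 → 3457.
At 30 labels/s: frame 3457 → 00:01:55:07.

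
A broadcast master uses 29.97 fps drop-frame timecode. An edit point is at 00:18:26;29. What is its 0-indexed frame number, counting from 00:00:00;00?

Complete 10-minute blocks: 1, each 17982 frames → 17982.
Remaining 8 whole minutes in the current block: 1800 + 7 × 1798 = 14386 frames.
Within the current minute: 26 × 30 + 29 − 2 = 807 (labels ;00/;01 skipped at this minute). Total = 17982 + 14386 + 807 = 33175.

33175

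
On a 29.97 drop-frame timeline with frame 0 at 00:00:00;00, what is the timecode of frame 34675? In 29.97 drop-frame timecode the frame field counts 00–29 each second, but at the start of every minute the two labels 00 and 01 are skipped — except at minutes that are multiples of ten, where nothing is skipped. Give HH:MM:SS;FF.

00:19:17;01

Ten DF minutes hold 17982 frames, so frame 34675 lies in block 1 (frames 17982–35963) with 16693 frames into that block.
The block's first minute is 1800 frames and the rest 1798 each; 16693 frames reaches minute 9, so 1 × 18 + 9 × 2 = 36 labels have been skipped so far.
Adding those back, label number 34675 + 36 = 34711 at 30 labels/s is 1157 s + 1 f = 0 h 19 min 17 s frame 1, i.e. 00:19:17;01.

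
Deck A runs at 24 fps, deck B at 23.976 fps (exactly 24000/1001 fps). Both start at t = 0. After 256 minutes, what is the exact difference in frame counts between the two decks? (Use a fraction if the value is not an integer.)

256 min = 15360 s.
A emits 24 × 15360 = 368640 frames; B emits 24000/1001 × 15360 = 368640000/1001.
Difference = 368640/1001 frames (≈ 368.2717); B is behind A.

368640/1001 frames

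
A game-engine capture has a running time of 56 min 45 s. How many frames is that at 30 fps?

56 min 45 s = 3405 s.
Frames = 3405 × 30 = 102150.

102150 frames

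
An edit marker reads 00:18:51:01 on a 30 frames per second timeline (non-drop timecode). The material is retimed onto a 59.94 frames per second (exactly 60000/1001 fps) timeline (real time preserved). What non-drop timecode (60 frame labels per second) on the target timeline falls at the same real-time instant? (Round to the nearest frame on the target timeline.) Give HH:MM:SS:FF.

00:18:49:54

Source frame index: (0×3600 + 18×60 + 51) × 30 + 1 = 33931.
Real time: 33931 / (30) = 33931/30 s.
Target frame: (33931/30) × (60000/1001) = 67862000/1001 ≈ 67794.206 → 67794.
At 60 labels/s: frame 67794 → 00:18:49:54.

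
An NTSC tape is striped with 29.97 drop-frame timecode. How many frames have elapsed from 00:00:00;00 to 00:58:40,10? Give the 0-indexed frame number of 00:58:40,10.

105504

As if non-drop at 30 labels/s: (0 × 3600 + 58 × 60 + 40) × 30 + 10 = 105610.
Minute boundaries passed: 58; those not divisible by 10: 58 − 5 = 53; dropped labels = 2 × 53 = 106.
Actual frame index = 105610 − 106 = 105504.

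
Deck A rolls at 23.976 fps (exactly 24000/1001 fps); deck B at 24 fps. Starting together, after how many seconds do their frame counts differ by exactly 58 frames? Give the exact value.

29029/12 seconds

The gap grows by |24 − 24000/1001| = 24/1001 frames per second.
Time for a 58-frame gap: 58 ÷ (24/1001) = 29029/12 s.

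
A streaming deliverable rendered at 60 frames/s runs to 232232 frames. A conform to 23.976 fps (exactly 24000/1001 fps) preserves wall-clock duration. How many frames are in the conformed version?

92800 frames

Target frames = source frames × (target rate / source rate) = 232232 × (24000/1001)/(60) = 232232 × 400/1001 = 92800.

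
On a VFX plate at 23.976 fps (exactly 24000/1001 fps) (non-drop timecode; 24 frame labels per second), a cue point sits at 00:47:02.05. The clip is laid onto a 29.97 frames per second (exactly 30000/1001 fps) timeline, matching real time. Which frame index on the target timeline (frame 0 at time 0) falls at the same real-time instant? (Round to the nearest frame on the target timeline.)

Source frame index: (0×3600 + 47×60 + 2) × 24 + 5 = 67733.
Real time: 67733 / (24000/1001) = 67800733/24000 s.
Target frame: (67800733/24000) × (30000/1001) = 338665/4 ≈ 84666.250 → 84666.

frame 84666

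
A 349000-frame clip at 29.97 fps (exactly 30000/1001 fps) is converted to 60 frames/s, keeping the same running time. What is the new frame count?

Target frames = source frames × (target rate / source rate) = 349000 × (60)/(30000/1001) = 349000 × 1001/500 = 698698.

698698 frames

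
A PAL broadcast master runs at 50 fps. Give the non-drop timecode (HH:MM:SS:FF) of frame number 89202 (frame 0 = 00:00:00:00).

00:29:44:02

89202 ÷ 50 = 1784 full seconds, remainder 2 frames.
1784 s = 0 h 29 min 44 s.
Timecode: 00:29:44:02.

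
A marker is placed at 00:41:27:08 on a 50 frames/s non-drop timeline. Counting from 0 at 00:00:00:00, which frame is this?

Total seconds to the label: (0 × 3600 + 41 × 60 + 27) = 2487.
Frame index = 2487 × 50 + 8 = 124358.

frame 124358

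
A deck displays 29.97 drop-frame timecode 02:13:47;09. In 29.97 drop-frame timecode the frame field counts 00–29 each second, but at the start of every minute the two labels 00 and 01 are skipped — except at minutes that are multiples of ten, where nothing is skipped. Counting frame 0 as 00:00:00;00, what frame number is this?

240579

Complete 10-minute blocks: 13, each 17982 frames → 233766.
Remaining 3 whole minutes in the current block: 1800 + 2 × 1798 = 5396 frames.
Within the current minute: 47 × 30 + 9 − 2 = 1417 (labels ;00/;01 skipped at this minute). Total = 233766 + 5396 + 1417 = 240579.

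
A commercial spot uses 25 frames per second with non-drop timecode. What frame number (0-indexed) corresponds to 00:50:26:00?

frame 75650

Total seconds to the label: (0 × 3600 + 50 × 60 + 26) = 3026.
Frame index = 3026 × 25 + 0 = 75650.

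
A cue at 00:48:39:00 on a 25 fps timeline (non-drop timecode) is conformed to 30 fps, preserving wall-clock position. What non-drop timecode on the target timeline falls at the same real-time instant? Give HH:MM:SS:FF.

Source frame index: (0×3600 + 48×60 + 39) × 25 + 0 = 72975.
Real time: 72975 / (25) = 2919 s.
Target frame: (2919) × (30) = 87570.
At 30 labels/s: frame 87570 → 00:48:39:00.

00:48:39:00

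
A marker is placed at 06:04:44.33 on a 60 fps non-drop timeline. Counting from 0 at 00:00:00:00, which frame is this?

1313073

Total seconds to the label: (6 × 3600 + 4 × 60 + 44) = 21884.
Frame index = 21884 × 60 + 33 = 1313073.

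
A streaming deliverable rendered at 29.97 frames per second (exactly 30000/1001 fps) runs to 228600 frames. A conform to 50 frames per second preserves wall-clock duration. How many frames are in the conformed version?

Target frames = source frames × (target rate / source rate) = 228600 × (50)/(30000/1001) = 228600 × 1001/600 = 381381.

381381 frames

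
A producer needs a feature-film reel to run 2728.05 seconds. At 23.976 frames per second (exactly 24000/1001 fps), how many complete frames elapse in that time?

65407 frames

Frames = 2728.05 × 24000/1001 = 5036400/77 ≈ 65407.7922.
Complete frames: 65407.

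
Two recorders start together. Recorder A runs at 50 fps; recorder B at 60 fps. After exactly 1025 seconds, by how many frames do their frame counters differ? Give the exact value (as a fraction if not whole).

10250 frames

A emits 50 × 1025 = 51250 frames; B emits 60 × 1025 = 61500.
Difference = 10250 frames; B is ahead of A.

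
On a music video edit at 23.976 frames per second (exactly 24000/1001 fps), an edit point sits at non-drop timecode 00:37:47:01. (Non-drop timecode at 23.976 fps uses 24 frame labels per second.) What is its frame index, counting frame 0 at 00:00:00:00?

Total seconds to the label: (0 × 3600 + 37 × 60 + 47) = 2267.
Frame index = 2267 × 24 + 1 = 54409.

54409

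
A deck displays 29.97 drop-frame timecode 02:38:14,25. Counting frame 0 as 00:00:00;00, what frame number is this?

284559

Complete 10-minute blocks: 15, each 17982 frames → 269730.
Remaining 8 whole minutes in the current block: 1800 + 7 × 1798 = 14386 frames.
Within the current minute: 14 × 30 + 25 − 2 = 443 (labels ;00/;01 skipped at this minute). Total = 269730 + 14386 + 443 = 284559.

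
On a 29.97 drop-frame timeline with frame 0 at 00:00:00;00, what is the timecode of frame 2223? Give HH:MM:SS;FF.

00:01:14;05

Ten DF minutes hold 17982 frames, so frame 2223 lies in block 0 (frames 0–17981) with 2223 frames into that block.
The block's first minute is 1800 frames and the rest 1798 each; 2223 frames reaches minute 1, so 0 × 18 + 1 × 2 = 2 labels have been skipped so far.
Adding those back, label number 2223 + 2 = 2225 at 30 labels/s is 74 s + 5 f = 0 h 1 min 14 s frame 5, i.e. 00:01:14;05.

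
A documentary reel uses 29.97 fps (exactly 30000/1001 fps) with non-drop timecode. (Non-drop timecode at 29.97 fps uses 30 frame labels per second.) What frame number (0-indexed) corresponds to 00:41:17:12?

74322

Total seconds to the label: (0 × 3600 + 41 × 60 + 17) = 2477.
Frame index = 2477 × 30 + 12 = 74322.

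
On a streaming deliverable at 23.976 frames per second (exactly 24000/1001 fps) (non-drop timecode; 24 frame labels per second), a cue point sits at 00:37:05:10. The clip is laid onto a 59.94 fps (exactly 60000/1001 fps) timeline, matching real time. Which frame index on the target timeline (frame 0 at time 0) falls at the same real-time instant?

Source frame index: (0×3600 + 37×60 + 5) × 24 + 10 = 53410.
Real time: 53410 / (24000/1001) = 5346341/2400 s.
Target frame: (5346341/2400) × (60000/1001) = 133525.

frame 133525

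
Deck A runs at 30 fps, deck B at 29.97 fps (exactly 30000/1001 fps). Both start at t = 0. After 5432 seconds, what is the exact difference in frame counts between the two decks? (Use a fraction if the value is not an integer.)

A emits 30 × 5432 = 162960 frames; B emits 30000/1001 × 5432 = 23280000/143.
Difference = 23280/143 frames (≈ 162.7972); B is behind A.

23280/143 frames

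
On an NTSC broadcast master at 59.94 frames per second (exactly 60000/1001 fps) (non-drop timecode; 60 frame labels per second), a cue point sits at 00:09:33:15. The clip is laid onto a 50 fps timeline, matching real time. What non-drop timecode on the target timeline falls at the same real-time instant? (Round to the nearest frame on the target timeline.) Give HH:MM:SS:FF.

Source frame index: (0×3600 + 9×60 + 33) × 60 + 15 = 34395.
Real time: 34395 / (60000/1001) = 2295293/4000 s.
Target frame: (2295293/4000) × (50) = 2295293/80 ≈ 28691.162 → 28691.
At 50 labels/s: frame 28691 → 00:09:33:41.

00:09:33:41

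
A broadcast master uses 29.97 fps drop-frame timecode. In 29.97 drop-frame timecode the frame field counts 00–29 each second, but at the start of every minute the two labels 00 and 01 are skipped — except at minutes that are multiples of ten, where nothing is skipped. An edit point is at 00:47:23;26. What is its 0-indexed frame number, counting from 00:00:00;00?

85230

Complete 10-minute blocks: 4, each 17982 frames → 71928.
Remaining 7 whole minutes in the current block: 1800 + 6 × 1798 = 12588 frames.
Within the current minute: 23 × 30 + 26 − 2 = 714 (labels ;00/;01 skipped at this minute). Total = 71928 + 12588 + 714 = 85230.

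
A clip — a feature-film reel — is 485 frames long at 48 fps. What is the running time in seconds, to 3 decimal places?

Running time = 485 × 1/48 = 485/48 s ≈ 10.104 s.

10.104 seconds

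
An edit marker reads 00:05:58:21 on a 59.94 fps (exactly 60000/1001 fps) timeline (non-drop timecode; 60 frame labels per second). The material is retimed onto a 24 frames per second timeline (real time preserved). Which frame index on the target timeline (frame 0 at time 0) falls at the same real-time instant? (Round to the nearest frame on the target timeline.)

Source frame index: (0×3600 + 5×60 + 58) × 60 + 21 = 21501.
Real time: 21501 / (60000/1001) = 7174167/20000 s.
Target frame: (7174167/20000) × (24) = 21522501/2500 ≈ 8609.000 → 8609.

frame 8609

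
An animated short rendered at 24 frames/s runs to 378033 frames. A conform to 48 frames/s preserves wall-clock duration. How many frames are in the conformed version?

756066 frames

Target frames = source frames × (target rate / source rate) = 378033 × (48)/(24) = 378033 × 2 = 756066.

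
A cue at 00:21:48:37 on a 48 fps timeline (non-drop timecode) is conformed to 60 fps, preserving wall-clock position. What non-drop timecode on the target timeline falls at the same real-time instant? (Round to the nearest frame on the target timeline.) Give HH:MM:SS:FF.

Source frame index: (0×3600 + 21×60 + 48) × 48 + 37 = 62821.
Real time: 62821 / (48) = 62821/48 s.
Target frame: (62821/48) × (60) = 314105/4 ≈ 78526.250 → 78526.
At 60 labels/s: frame 78526 → 00:21:48:46.

00:21:48:46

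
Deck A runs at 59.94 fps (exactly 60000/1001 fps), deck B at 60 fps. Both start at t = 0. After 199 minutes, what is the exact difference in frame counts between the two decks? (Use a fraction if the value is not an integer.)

716400/1001 frames

199 min = 11940 s.
A emits 60000/1001 × 11940 = 716400000/1001 frames; B emits 60 × 11940 = 716400.
Difference = 716400/1001 frames (≈ 715.6843); B is ahead of A.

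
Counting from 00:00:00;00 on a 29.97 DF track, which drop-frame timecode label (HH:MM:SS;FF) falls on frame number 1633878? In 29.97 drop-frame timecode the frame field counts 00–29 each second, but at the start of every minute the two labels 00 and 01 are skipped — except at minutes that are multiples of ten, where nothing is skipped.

15:08:37;04

Each 10-minute DF block holds 10 × 60 × 30 − 9 × 2 = 17982 frames. 1633878 ÷ 17982 → 90 full blocks, remainder 15498.
Within the partial block the first minute is 1800 frames and each further minute 1798, so 8 further minute boundaries passed. Total skipped labels = 18 × 90 + 2 × 8 = 1636.
Non-drop label index = 1633878 + 1636 = 1635514; at 30 labels/s that is 15:08:37:04, i.e. DF 15:08:37;04.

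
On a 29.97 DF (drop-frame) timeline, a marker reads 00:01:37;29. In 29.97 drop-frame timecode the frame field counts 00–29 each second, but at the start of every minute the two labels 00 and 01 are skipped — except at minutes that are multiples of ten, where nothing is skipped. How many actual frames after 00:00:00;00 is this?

2937

As if non-drop at 30 labels/s: (0 × 3600 + 1 × 60 + 37) × 30 + 29 = 2939.
Minute boundaries passed: 1; those not divisible by 10: 1 − 0 = 1; dropped labels = 2 × 1 = 2.
Actual frame index = 2939 − 2 = 2937.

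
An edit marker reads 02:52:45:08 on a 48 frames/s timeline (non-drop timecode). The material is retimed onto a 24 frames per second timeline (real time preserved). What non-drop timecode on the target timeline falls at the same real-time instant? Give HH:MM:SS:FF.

Source frame index: (2×3600 + 52×60 + 45) × 48 + 8 = 497528.
Real time: 497528 / (48) = 62191/6 s.
Target frame: (62191/6) × (24) = 248764.
At 24 labels/s: frame 248764 → 02:52:45:04.

02:52:45:04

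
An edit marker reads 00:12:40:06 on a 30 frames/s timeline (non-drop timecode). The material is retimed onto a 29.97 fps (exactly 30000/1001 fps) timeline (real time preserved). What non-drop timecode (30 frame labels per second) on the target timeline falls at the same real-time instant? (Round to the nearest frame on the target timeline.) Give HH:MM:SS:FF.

00:12:39:13

Source frame index: (0×3600 + 12×60 + 40) × 30 + 6 = 22806.
Real time: 22806 / (30) = 3801/5 s.
Target frame: (3801/5) × (30000/1001) = 3258000/143 ≈ 22783.217 → 22783.
At 30 labels/s: frame 22783 → 00:12:39:13.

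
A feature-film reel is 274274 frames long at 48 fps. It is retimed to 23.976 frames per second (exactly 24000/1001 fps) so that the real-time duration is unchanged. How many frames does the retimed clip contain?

Target frames = source frames × (target rate / source rate) = 274274 × (24000/1001)/(48) = 274274 × 500/1001 = 137000.

137000 frames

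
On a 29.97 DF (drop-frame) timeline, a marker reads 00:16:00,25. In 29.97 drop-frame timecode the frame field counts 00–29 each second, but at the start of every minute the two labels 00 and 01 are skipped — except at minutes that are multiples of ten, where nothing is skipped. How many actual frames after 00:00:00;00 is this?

Complete 10-minute blocks: 1, each 17982 frames → 17982.
Remaining 6 whole minutes in the current block: 1800 + 5 × 1798 = 10790 frames.
Within the current minute: 0 × 30 + 25 − 2 = 23 (labels ;00/;01 skipped at this minute). Total = 17982 + 10790 + 23 = 28795.

28795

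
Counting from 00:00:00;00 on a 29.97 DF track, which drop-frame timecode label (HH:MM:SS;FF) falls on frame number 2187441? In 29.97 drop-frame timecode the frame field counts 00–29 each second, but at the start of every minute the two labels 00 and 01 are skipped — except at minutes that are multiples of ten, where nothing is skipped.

Ten DF minutes hold 17982 frames, so frame 2187441 lies in block 121 (frames 2175822–2193803) with 11619 frames into that block.
The block's first minute is 1800 frames and the rest 1798 each; 11619 frames reaches minute 6, so 121 × 18 + 6 × 2 = 2190 labels have been skipped so far.
Adding those back, label number 2187441 + 2190 = 2189631 at 30 labels/s is 72987 s + 21 f = 20 h 16 min 27 s frame 21, i.e. 20:16:27;21.

20:16:27;21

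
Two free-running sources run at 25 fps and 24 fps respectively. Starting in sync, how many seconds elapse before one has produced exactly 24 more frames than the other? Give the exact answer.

The gap grows by |24 − 25| = 1 frame per second.
Time for a 24-frame gap: 24 ÷ (1) = 24 s.

24 seconds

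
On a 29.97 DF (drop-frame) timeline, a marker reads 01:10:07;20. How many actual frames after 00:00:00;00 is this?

126104

Complete 10-minute blocks: 7, each 17982 frames → 125874.
Remaining 0 whole minutes in the current block: 0 frames.
Within the current minute: 7 × 30 + 20 = 230. Total = 125874 + 0 + 230 = 126104.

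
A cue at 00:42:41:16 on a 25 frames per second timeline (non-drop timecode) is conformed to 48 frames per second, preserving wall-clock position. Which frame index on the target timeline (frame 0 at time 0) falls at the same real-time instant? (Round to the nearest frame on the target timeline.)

Source frame index: (0×3600 + 42×60 + 41) × 25 + 16 = 64041.
Real time: 64041 / (25) = 64041/25 s.
Target frame: (64041/25) × (48) = 3073968/25 ≈ 122958.720 → 122959.

frame 122959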